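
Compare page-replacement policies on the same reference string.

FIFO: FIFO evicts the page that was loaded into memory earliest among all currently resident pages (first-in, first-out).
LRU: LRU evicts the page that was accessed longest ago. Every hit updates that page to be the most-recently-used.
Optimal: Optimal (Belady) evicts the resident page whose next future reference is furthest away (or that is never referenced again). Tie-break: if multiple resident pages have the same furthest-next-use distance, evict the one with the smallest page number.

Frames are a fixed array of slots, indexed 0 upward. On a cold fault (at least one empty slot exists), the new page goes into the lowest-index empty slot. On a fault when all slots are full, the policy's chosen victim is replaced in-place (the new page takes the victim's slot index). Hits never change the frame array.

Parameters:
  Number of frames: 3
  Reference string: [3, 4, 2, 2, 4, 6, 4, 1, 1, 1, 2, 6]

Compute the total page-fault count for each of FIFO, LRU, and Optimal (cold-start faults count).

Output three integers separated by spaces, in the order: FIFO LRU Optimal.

--- FIFO ---
  step 0: ref 3 -> FAULT, frames=[3,-,-] (faults so far: 1)
  step 1: ref 4 -> FAULT, frames=[3,4,-] (faults so far: 2)
  step 2: ref 2 -> FAULT, frames=[3,4,2] (faults so far: 3)
  step 3: ref 2 -> HIT, frames=[3,4,2] (faults so far: 3)
  step 4: ref 4 -> HIT, frames=[3,4,2] (faults so far: 3)
  step 5: ref 6 -> FAULT, evict 3, frames=[6,4,2] (faults so far: 4)
  step 6: ref 4 -> HIT, frames=[6,4,2] (faults so far: 4)
  step 7: ref 1 -> FAULT, evict 4, frames=[6,1,2] (faults so far: 5)
  step 8: ref 1 -> HIT, frames=[6,1,2] (faults so far: 5)
  step 9: ref 1 -> HIT, frames=[6,1,2] (faults so far: 5)
  step 10: ref 2 -> HIT, frames=[6,1,2] (faults so far: 5)
  step 11: ref 6 -> HIT, frames=[6,1,2] (faults so far: 5)
  FIFO total faults: 5
--- LRU ---
  step 0: ref 3 -> FAULT, frames=[3,-,-] (faults so far: 1)
  step 1: ref 4 -> FAULT, frames=[3,4,-] (faults so far: 2)
  step 2: ref 2 -> FAULT, frames=[3,4,2] (faults so far: 3)
  step 3: ref 2 -> HIT, frames=[3,4,2] (faults so far: 3)
  step 4: ref 4 -> HIT, frames=[3,4,2] (faults so far: 3)
  step 5: ref 6 -> FAULT, evict 3, frames=[6,4,2] (faults so far: 4)
  step 6: ref 4 -> HIT, frames=[6,4,2] (faults so far: 4)
  step 7: ref 1 -> FAULT, evict 2, frames=[6,4,1] (faults so far: 5)
  step 8: ref 1 -> HIT, frames=[6,4,1] (faults so far: 5)
  step 9: ref 1 -> HIT, frames=[6,4,1] (faults so far: 5)
  step 10: ref 2 -> FAULT, evict 6, frames=[2,4,1] (faults so far: 6)
  step 11: ref 6 -> FAULT, evict 4, frames=[2,6,1] (faults so far: 7)
  LRU total faults: 7
--- Optimal ---
  step 0: ref 3 -> FAULT, frames=[3,-,-] (faults so far: 1)
  step 1: ref 4 -> FAULT, frames=[3,4,-] (faults so far: 2)
  step 2: ref 2 -> FAULT, frames=[3,4,2] (faults so far: 3)
  step 3: ref 2 -> HIT, frames=[3,4,2] (faults so far: 3)
  step 4: ref 4 -> HIT, frames=[3,4,2] (faults so far: 3)
  step 5: ref 6 -> FAULT, evict 3, frames=[6,4,2] (faults so far: 4)
  step 6: ref 4 -> HIT, frames=[6,4,2] (faults so far: 4)
  step 7: ref 1 -> FAULT, evict 4, frames=[6,1,2] (faults so far: 5)
  step 8: ref 1 -> HIT, frames=[6,1,2] (faults so far: 5)
  step 9: ref 1 -> HIT, frames=[6,1,2] (faults so far: 5)
  step 10: ref 2 -> HIT, frames=[6,1,2] (faults so far: 5)
  step 11: ref 6 -> HIT, frames=[6,1,2] (faults so far: 5)
  Optimal total faults: 5

Answer: 5 7 5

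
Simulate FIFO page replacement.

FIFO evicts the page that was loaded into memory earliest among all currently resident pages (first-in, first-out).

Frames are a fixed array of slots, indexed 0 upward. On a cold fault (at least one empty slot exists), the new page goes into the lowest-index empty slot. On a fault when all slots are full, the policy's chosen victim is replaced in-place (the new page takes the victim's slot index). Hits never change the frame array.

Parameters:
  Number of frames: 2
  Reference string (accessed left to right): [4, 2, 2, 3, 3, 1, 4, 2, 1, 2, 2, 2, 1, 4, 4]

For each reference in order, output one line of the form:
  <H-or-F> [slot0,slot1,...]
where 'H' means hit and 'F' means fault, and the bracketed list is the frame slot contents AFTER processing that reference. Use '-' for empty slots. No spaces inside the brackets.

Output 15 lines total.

F [4,-]
F [4,2]
H [4,2]
F [3,2]
H [3,2]
F [3,1]
F [4,1]
F [4,2]
F [1,2]
H [1,2]
H [1,2]
H [1,2]
H [1,2]
F [1,4]
H [1,4]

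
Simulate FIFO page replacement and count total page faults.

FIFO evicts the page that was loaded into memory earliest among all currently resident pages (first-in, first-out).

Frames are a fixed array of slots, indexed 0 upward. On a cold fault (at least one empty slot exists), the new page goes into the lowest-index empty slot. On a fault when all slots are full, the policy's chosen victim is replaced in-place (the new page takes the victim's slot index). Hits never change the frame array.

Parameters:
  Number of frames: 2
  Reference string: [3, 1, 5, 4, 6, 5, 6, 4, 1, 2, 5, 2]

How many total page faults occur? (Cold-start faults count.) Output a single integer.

Step 0: ref 3 → FAULT, frames=[3,-]
Step 1: ref 1 → FAULT, frames=[3,1]
Step 2: ref 5 → FAULT (evict 3), frames=[5,1]
Step 3: ref 4 → FAULT (evict 1), frames=[5,4]
Step 4: ref 6 → FAULT (evict 5), frames=[6,4]
Step 5: ref 5 → FAULT (evict 4), frames=[6,5]
Step 6: ref 6 → HIT, frames=[6,5]
Step 7: ref 4 → FAULT (evict 6), frames=[4,5]
Step 8: ref 1 → FAULT (evict 5), frames=[4,1]
Step 9: ref 2 → FAULT (evict 4), frames=[2,1]
Step 10: ref 5 → FAULT (evict 1), frames=[2,5]
Step 11: ref 2 → HIT, frames=[2,5]
Total faults: 10

Answer: 10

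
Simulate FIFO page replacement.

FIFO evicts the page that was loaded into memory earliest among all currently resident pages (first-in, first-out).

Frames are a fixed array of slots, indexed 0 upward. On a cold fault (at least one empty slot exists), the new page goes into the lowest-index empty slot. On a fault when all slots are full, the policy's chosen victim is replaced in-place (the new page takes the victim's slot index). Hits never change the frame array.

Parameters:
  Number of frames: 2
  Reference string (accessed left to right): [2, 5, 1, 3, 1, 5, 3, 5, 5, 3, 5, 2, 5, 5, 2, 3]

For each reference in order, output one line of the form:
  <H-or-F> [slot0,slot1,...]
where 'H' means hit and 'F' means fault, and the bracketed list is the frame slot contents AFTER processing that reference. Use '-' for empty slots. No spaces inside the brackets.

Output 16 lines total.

F [2,-]
F [2,5]
F [1,5]
F [1,3]
H [1,3]
F [5,3]
H [5,3]
H [5,3]
H [5,3]
H [5,3]
H [5,3]
F [5,2]
H [5,2]
H [5,2]
H [5,2]
F [3,2]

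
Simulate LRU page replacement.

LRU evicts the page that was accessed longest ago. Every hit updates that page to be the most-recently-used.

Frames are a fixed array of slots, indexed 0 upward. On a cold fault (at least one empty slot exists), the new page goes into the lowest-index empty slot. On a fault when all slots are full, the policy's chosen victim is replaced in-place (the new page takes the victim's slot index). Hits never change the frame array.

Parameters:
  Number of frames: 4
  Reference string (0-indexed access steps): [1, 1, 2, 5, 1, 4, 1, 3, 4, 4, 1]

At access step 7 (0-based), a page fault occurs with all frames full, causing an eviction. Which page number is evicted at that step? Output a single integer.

Answer: 2

Derivation:
Step 0: ref 1 -> FAULT, frames=[1,-,-,-]
Step 1: ref 1 -> HIT, frames=[1,-,-,-]
Step 2: ref 2 -> FAULT, frames=[1,2,-,-]
Step 3: ref 5 -> FAULT, frames=[1,2,5,-]
Step 4: ref 1 -> HIT, frames=[1,2,5,-]
Step 5: ref 4 -> FAULT, frames=[1,2,5,4]
Step 6: ref 1 -> HIT, frames=[1,2,5,4]
Step 7: ref 3 -> FAULT, evict 2, frames=[1,3,5,4]
At step 7: evicted page 2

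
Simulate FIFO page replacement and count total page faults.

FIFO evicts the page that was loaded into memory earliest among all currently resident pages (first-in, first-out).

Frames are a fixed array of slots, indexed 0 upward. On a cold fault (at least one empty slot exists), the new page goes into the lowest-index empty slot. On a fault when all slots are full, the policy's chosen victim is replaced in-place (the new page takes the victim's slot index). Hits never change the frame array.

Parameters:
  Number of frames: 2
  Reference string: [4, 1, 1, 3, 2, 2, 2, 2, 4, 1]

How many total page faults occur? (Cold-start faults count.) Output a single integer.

Step 0: ref 4 → FAULT, frames=[4,-]
Step 1: ref 1 → FAULT, frames=[4,1]
Step 2: ref 1 → HIT, frames=[4,1]
Step 3: ref 3 → FAULT (evict 4), frames=[3,1]
Step 4: ref 2 → FAULT (evict 1), frames=[3,2]
Step 5: ref 2 → HIT, frames=[3,2]
Step 6: ref 2 → HIT, frames=[3,2]
Step 7: ref 2 → HIT, frames=[3,2]
Step 8: ref 4 → FAULT (evict 3), frames=[4,2]
Step 9: ref 1 → FAULT (evict 2), frames=[4,1]
Total faults: 6

Answer: 6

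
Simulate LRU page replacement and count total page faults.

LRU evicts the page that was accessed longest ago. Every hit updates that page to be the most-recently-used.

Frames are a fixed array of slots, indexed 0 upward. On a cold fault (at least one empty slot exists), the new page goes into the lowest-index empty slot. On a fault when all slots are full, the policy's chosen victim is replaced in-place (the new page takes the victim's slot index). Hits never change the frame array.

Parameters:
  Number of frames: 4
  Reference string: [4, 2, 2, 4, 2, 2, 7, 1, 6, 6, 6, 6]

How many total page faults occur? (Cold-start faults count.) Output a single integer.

Answer: 5

Derivation:
Step 0: ref 4 → FAULT, frames=[4,-,-,-]
Step 1: ref 2 → FAULT, frames=[4,2,-,-]
Step 2: ref 2 → HIT, frames=[4,2,-,-]
Step 3: ref 4 → HIT, frames=[4,2,-,-]
Step 4: ref 2 → HIT, frames=[4,2,-,-]
Step 5: ref 2 → HIT, frames=[4,2,-,-]
Step 6: ref 7 → FAULT, frames=[4,2,7,-]
Step 7: ref 1 → FAULT, frames=[4,2,7,1]
Step 8: ref 6 → FAULT (evict 4), frames=[6,2,7,1]
Step 9: ref 6 → HIT, frames=[6,2,7,1]
Step 10: ref 6 → HIT, frames=[6,2,7,1]
Step 11: ref 6 → HIT, frames=[6,2,7,1]
Total faults: 5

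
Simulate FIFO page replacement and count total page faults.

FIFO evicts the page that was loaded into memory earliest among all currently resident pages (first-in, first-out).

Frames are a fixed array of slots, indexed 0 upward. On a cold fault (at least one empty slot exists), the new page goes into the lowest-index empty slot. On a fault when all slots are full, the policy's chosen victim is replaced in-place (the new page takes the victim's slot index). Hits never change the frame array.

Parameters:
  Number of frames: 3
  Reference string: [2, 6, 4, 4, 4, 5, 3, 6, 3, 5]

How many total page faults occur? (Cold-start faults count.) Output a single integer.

Step 0: ref 2 → FAULT, frames=[2,-,-]
Step 1: ref 6 → FAULT, frames=[2,6,-]
Step 2: ref 4 → FAULT, frames=[2,6,4]
Step 3: ref 4 → HIT, frames=[2,6,4]
Step 4: ref 4 → HIT, frames=[2,6,4]
Step 5: ref 5 → FAULT (evict 2), frames=[5,6,4]
Step 6: ref 3 → FAULT (evict 6), frames=[5,3,4]
Step 7: ref 6 → FAULT (evict 4), frames=[5,3,6]
Step 8: ref 3 → HIT, frames=[5,3,6]
Step 9: ref 5 → HIT, frames=[5,3,6]
Total faults: 6

Answer: 6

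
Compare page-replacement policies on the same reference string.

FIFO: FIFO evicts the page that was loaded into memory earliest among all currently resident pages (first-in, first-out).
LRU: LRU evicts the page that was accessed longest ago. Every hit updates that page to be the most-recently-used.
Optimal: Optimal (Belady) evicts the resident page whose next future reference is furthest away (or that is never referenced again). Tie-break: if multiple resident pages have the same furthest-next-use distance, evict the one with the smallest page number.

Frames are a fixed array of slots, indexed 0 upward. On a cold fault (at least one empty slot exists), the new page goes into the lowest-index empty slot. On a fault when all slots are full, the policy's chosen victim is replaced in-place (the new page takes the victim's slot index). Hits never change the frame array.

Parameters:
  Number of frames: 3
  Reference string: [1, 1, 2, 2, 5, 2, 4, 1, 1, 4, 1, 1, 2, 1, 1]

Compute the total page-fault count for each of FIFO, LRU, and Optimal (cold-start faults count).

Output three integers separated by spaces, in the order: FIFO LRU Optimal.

Answer: 6 5 4

Derivation:
--- FIFO ---
  step 0: ref 1 -> FAULT, frames=[1,-,-] (faults so far: 1)
  step 1: ref 1 -> HIT, frames=[1,-,-] (faults so far: 1)
  step 2: ref 2 -> FAULT, frames=[1,2,-] (faults so far: 2)
  step 3: ref 2 -> HIT, frames=[1,2,-] (faults so far: 2)
  step 4: ref 5 -> FAULT, frames=[1,2,5] (faults so far: 3)
  step 5: ref 2 -> HIT, frames=[1,2,5] (faults so far: 3)
  step 6: ref 4 -> FAULT, evict 1, frames=[4,2,5] (faults so far: 4)
  step 7: ref 1 -> FAULT, evict 2, frames=[4,1,5] (faults so far: 5)
  step 8: ref 1 -> HIT, frames=[4,1,5] (faults so far: 5)
  step 9: ref 4 -> HIT, frames=[4,1,5] (faults so far: 5)
  step 10: ref 1 -> HIT, frames=[4,1,5] (faults so far: 5)
  step 11: ref 1 -> HIT, frames=[4,1,5] (faults so far: 5)
  step 12: ref 2 -> FAULT, evict 5, frames=[4,1,2] (faults so far: 6)
  step 13: ref 1 -> HIT, frames=[4,1,2] (faults so far: 6)
  step 14: ref 1 -> HIT, frames=[4,1,2] (faults so far: 6)
  FIFO total faults: 6
--- LRU ---
  step 0: ref 1 -> FAULT, frames=[1,-,-] (faults so far: 1)
  step 1: ref 1 -> HIT, frames=[1,-,-] (faults so far: 1)
  step 2: ref 2 -> FAULT, frames=[1,2,-] (faults so far: 2)
  step 3: ref 2 -> HIT, frames=[1,2,-] (faults so far: 2)
  step 4: ref 5 -> FAULT, frames=[1,2,5] (faults so far: 3)
  step 5: ref 2 -> HIT, frames=[1,2,5] (faults so far: 3)
  step 6: ref 4 -> FAULT, evict 1, frames=[4,2,5] (faults so far: 4)
  step 7: ref 1 -> FAULT, evict 5, frames=[4,2,1] (faults so far: 5)
  step 8: ref 1 -> HIT, frames=[4,2,1] (faults so far: 5)
  step 9: ref 4 -> HIT, frames=[4,2,1] (faults so far: 5)
  step 10: ref 1 -> HIT, frames=[4,2,1] (faults so far: 5)
  step 11: ref 1 -> HIT, frames=[4,2,1] (faults so far: 5)
  step 12: ref 2 -> HIT, frames=[4,2,1] (faults so far: 5)
  step 13: ref 1 -> HIT, frames=[4,2,1] (faults so far: 5)
  step 14: ref 1 -> HIT, frames=[4,2,1] (faults so far: 5)
  LRU total faults: 5
--- Optimal ---
  step 0: ref 1 -> FAULT, frames=[1,-,-] (faults so far: 1)
  step 1: ref 1 -> HIT, frames=[1,-,-] (faults so far: 1)
  step 2: ref 2 -> FAULT, frames=[1,2,-] (faults so far: 2)
  step 3: ref 2 -> HIT, frames=[1,2,-] (faults so far: 2)
  step 4: ref 5 -> FAULT, frames=[1,2,5] (faults so far: 3)
  step 5: ref 2 -> HIT, frames=[1,2,5] (faults so far: 3)
  step 6: ref 4 -> FAULT, evict 5, frames=[1,2,4] (faults so far: 4)
  step 7: ref 1 -> HIT, frames=[1,2,4] (faults so far: 4)
  step 8: ref 1 -> HIT, frames=[1,2,4] (faults so far: 4)
  step 9: ref 4 -> HIT, frames=[1,2,4] (faults so far: 4)
  step 10: ref 1 -> HIT, frames=[1,2,4] (faults so far: 4)
  step 11: ref 1 -> HIT, frames=[1,2,4] (faults so far: 4)
  step 12: ref 2 -> HIT, frames=[1,2,4] (faults so far: 4)
  step 13: ref 1 -> HIT, frames=[1,2,4] (faults so far: 4)
  step 14: ref 1 -> HIT, frames=[1,2,4] (faults so far: 4)
  Optimal total faults: 4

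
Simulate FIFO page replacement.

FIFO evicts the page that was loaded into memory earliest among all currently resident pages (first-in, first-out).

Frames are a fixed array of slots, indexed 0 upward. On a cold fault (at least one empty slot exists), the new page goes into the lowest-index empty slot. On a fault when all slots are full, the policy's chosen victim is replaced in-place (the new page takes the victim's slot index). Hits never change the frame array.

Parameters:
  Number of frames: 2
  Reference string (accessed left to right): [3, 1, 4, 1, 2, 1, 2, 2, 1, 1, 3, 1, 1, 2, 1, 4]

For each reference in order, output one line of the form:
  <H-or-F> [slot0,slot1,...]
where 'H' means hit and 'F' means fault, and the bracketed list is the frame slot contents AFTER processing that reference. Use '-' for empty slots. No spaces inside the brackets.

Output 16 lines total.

F [3,-]
F [3,1]
F [4,1]
H [4,1]
F [4,2]
F [1,2]
H [1,2]
H [1,2]
H [1,2]
H [1,2]
F [1,3]
H [1,3]
H [1,3]
F [2,3]
F [2,1]
F [4,1]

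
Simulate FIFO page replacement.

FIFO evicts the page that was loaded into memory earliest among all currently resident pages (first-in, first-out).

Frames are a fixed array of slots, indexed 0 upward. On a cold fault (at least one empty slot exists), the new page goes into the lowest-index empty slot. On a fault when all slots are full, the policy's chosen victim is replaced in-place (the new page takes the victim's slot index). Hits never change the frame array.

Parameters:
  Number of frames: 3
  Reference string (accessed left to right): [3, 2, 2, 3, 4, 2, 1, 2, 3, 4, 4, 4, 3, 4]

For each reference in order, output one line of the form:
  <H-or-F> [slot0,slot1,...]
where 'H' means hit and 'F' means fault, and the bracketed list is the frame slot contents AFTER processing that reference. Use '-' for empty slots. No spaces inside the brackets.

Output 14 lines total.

F [3,-,-]
F [3,2,-]
H [3,2,-]
H [3,2,-]
F [3,2,4]
H [3,2,4]
F [1,2,4]
H [1,2,4]
F [1,3,4]
H [1,3,4]
H [1,3,4]
H [1,3,4]
H [1,3,4]
H [1,3,4]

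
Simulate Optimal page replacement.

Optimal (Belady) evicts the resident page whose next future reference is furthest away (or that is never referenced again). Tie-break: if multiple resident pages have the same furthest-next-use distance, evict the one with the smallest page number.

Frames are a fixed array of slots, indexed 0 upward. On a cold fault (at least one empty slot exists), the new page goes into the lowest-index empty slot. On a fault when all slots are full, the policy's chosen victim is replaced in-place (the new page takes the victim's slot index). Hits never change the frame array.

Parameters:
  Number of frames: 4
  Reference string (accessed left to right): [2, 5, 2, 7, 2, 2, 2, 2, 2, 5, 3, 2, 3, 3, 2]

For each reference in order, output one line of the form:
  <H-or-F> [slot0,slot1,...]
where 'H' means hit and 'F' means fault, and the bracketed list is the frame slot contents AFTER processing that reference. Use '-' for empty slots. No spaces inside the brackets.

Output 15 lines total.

F [2,-,-,-]
F [2,5,-,-]
H [2,5,-,-]
F [2,5,7,-]
H [2,5,7,-]
H [2,5,7,-]
H [2,5,7,-]
H [2,5,7,-]
H [2,5,7,-]
H [2,5,7,-]
F [2,5,7,3]
H [2,5,7,3]
H [2,5,7,3]
H [2,5,7,3]
H [2,5,7,3]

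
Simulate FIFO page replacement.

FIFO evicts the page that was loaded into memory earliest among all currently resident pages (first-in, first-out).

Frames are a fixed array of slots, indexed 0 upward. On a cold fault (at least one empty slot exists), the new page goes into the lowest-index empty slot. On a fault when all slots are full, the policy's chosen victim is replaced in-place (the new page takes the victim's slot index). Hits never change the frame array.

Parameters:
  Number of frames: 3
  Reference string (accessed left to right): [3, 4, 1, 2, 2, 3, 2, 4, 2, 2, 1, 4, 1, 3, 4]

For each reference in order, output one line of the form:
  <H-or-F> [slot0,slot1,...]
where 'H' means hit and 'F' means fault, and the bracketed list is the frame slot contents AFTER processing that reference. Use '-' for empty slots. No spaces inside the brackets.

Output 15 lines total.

F [3,-,-]
F [3,4,-]
F [3,4,1]
F [2,4,1]
H [2,4,1]
F [2,3,1]
H [2,3,1]
F [2,3,4]
H [2,3,4]
H [2,3,4]
F [1,3,4]
H [1,3,4]
H [1,3,4]
H [1,3,4]
H [1,3,4]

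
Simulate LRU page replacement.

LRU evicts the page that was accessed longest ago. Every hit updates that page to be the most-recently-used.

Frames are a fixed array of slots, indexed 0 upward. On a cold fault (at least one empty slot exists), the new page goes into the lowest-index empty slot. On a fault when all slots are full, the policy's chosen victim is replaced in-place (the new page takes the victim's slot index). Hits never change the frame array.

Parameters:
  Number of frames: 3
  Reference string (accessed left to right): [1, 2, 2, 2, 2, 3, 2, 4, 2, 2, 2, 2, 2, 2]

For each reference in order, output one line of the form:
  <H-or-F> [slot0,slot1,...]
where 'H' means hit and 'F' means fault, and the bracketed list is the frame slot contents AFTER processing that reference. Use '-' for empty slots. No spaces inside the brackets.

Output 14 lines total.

F [1,-,-]
F [1,2,-]
H [1,2,-]
H [1,2,-]
H [1,2,-]
F [1,2,3]
H [1,2,3]
F [4,2,3]
H [4,2,3]
H [4,2,3]
H [4,2,3]
H [4,2,3]
H [4,2,3]
H [4,2,3]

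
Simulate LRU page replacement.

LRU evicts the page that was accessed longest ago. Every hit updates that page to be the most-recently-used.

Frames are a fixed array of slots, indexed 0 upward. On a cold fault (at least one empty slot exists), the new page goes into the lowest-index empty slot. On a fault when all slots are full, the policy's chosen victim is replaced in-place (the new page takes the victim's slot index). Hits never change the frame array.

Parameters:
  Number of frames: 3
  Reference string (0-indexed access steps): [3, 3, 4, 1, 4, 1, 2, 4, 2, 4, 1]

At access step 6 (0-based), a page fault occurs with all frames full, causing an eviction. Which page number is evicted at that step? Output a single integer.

Step 0: ref 3 -> FAULT, frames=[3,-,-]
Step 1: ref 3 -> HIT, frames=[3,-,-]
Step 2: ref 4 -> FAULT, frames=[3,4,-]
Step 3: ref 1 -> FAULT, frames=[3,4,1]
Step 4: ref 4 -> HIT, frames=[3,4,1]
Step 5: ref 1 -> HIT, frames=[3,4,1]
Step 6: ref 2 -> FAULT, evict 3, frames=[2,4,1]
At step 6: evicted page 3

Answer: 3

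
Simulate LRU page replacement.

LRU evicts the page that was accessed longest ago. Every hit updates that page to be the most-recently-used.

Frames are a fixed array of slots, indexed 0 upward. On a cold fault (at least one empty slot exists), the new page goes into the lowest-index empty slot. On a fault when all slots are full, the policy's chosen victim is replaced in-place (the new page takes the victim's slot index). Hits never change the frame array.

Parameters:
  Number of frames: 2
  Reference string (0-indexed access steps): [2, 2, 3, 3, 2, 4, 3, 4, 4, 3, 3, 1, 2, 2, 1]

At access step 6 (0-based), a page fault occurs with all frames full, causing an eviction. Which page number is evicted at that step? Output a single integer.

Answer: 2

Derivation:
Step 0: ref 2 -> FAULT, frames=[2,-]
Step 1: ref 2 -> HIT, frames=[2,-]
Step 2: ref 3 -> FAULT, frames=[2,3]
Step 3: ref 3 -> HIT, frames=[2,3]
Step 4: ref 2 -> HIT, frames=[2,3]
Step 5: ref 4 -> FAULT, evict 3, frames=[2,4]
Step 6: ref 3 -> FAULT, evict 2, frames=[3,4]
At step 6: evicted page 2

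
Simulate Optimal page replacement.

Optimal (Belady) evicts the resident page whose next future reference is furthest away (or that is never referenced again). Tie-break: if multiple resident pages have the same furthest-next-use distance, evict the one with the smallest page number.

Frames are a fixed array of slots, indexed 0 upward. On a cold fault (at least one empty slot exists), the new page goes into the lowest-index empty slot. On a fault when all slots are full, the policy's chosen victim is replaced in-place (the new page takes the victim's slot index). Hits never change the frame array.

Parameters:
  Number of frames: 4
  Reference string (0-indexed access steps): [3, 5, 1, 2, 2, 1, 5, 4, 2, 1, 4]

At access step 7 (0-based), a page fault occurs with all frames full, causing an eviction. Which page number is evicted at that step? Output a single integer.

Answer: 3

Derivation:
Step 0: ref 3 -> FAULT, frames=[3,-,-,-]
Step 1: ref 5 -> FAULT, frames=[3,5,-,-]
Step 2: ref 1 -> FAULT, frames=[3,5,1,-]
Step 3: ref 2 -> FAULT, frames=[3,5,1,2]
Step 4: ref 2 -> HIT, frames=[3,5,1,2]
Step 5: ref 1 -> HIT, frames=[3,5,1,2]
Step 6: ref 5 -> HIT, frames=[3,5,1,2]
Step 7: ref 4 -> FAULT, evict 3, frames=[4,5,1,2]
At step 7: evicted page 3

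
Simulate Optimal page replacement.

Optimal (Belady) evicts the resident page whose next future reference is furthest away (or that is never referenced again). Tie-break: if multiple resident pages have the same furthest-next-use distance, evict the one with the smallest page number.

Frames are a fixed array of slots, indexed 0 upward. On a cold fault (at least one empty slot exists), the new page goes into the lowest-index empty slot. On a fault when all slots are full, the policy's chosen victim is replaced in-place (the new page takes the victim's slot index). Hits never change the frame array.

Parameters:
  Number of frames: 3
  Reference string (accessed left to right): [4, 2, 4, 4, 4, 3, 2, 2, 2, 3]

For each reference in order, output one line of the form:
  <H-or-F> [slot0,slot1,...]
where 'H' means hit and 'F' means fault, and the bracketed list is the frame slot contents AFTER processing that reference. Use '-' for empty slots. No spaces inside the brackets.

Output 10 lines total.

F [4,-,-]
F [4,2,-]
H [4,2,-]
H [4,2,-]
H [4,2,-]
F [4,2,3]
H [4,2,3]
H [4,2,3]
H [4,2,3]
H [4,2,3]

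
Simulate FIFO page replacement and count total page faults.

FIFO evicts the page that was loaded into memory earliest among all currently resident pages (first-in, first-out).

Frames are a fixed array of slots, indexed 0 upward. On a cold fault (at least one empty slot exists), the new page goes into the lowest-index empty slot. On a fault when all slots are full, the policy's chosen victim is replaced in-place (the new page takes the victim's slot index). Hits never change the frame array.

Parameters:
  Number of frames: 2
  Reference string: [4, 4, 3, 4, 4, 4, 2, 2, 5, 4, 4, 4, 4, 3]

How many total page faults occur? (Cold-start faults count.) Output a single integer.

Step 0: ref 4 → FAULT, frames=[4,-]
Step 1: ref 4 → HIT, frames=[4,-]
Step 2: ref 3 → FAULT, frames=[4,3]
Step 3: ref 4 → HIT, frames=[4,3]
Step 4: ref 4 → HIT, frames=[4,3]
Step 5: ref 4 → HIT, frames=[4,3]
Step 6: ref 2 → FAULT (evict 4), frames=[2,3]
Step 7: ref 2 → HIT, frames=[2,3]
Step 8: ref 5 → FAULT (evict 3), frames=[2,5]
Step 9: ref 4 → FAULT (evict 2), frames=[4,5]
Step 10: ref 4 → HIT, frames=[4,5]
Step 11: ref 4 → HIT, frames=[4,5]
Step 12: ref 4 → HIT, frames=[4,5]
Step 13: ref 3 → FAULT (evict 5), frames=[4,3]
Total faults: 6

Answer: 6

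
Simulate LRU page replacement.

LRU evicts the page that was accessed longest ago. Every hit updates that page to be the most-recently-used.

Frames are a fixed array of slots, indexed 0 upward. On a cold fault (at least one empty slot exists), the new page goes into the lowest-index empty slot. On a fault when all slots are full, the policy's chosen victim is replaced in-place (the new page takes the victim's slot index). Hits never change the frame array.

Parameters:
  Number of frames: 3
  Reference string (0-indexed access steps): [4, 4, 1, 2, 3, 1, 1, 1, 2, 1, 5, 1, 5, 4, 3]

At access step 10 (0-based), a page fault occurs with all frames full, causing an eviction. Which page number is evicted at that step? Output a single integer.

Step 0: ref 4 -> FAULT, frames=[4,-,-]
Step 1: ref 4 -> HIT, frames=[4,-,-]
Step 2: ref 1 -> FAULT, frames=[4,1,-]
Step 3: ref 2 -> FAULT, frames=[4,1,2]
Step 4: ref 3 -> FAULT, evict 4, frames=[3,1,2]
Step 5: ref 1 -> HIT, frames=[3,1,2]
Step 6: ref 1 -> HIT, frames=[3,1,2]
Step 7: ref 1 -> HIT, frames=[3,1,2]
Step 8: ref 2 -> HIT, frames=[3,1,2]
Step 9: ref 1 -> HIT, frames=[3,1,2]
Step 10: ref 5 -> FAULT, evict 3, frames=[5,1,2]
At step 10: evicted page 3

Answer: 3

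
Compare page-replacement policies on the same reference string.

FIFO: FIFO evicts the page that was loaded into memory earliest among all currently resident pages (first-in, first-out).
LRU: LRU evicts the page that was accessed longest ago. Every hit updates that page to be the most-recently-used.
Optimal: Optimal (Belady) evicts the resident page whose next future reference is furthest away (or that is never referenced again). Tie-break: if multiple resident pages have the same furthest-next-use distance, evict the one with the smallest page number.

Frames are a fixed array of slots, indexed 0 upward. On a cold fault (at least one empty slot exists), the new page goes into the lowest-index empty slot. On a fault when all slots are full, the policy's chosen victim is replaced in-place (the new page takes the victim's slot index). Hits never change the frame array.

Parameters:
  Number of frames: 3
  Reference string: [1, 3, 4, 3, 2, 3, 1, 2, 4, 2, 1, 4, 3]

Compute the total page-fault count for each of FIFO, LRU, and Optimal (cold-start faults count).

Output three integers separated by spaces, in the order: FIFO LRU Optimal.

--- FIFO ---
  step 0: ref 1 -> FAULT, frames=[1,-,-] (faults so far: 1)
  step 1: ref 3 -> FAULT, frames=[1,3,-] (faults so far: 2)
  step 2: ref 4 -> FAULT, frames=[1,3,4] (faults so far: 3)
  step 3: ref 3 -> HIT, frames=[1,3,4] (faults so far: 3)
  step 4: ref 2 -> FAULT, evict 1, frames=[2,3,4] (faults so far: 4)
  step 5: ref 3 -> HIT, frames=[2,3,4] (faults so far: 4)
  step 6: ref 1 -> FAULT, evict 3, frames=[2,1,4] (faults so far: 5)
  step 7: ref 2 -> HIT, frames=[2,1,4] (faults so far: 5)
  step 8: ref 4 -> HIT, frames=[2,1,4] (faults so far: 5)
  step 9: ref 2 -> HIT, frames=[2,1,4] (faults so far: 5)
  step 10: ref 1 -> HIT, frames=[2,1,4] (faults so far: 5)
  step 11: ref 4 -> HIT, frames=[2,1,4] (faults so far: 5)
  step 12: ref 3 -> FAULT, evict 4, frames=[2,1,3] (faults so far: 6)
  FIFO total faults: 6
--- LRU ---
  step 0: ref 1 -> FAULT, frames=[1,-,-] (faults so far: 1)
  step 1: ref 3 -> FAULT, frames=[1,3,-] (faults so far: 2)
  step 2: ref 4 -> FAULT, frames=[1,3,4] (faults so far: 3)
  step 3: ref 3 -> HIT, frames=[1,3,4] (faults so far: 3)
  step 4: ref 2 -> FAULT, evict 1, frames=[2,3,4] (faults so far: 4)
  step 5: ref 3 -> HIT, frames=[2,3,4] (faults so far: 4)
  step 6: ref 1 -> FAULT, evict 4, frames=[2,3,1] (faults so far: 5)
  step 7: ref 2 -> HIT, frames=[2,3,1] (faults so far: 5)
  step 8: ref 4 -> FAULT, evict 3, frames=[2,4,1] (faults so far: 6)
  step 9: ref 2 -> HIT, frames=[2,4,1] (faults so far: 6)
  step 10: ref 1 -> HIT, frames=[2,4,1] (faults so far: 6)
  step 11: ref 4 -> HIT, frames=[2,4,1] (faults so far: 6)
  step 12: ref 3 -> FAULT, evict 2, frames=[3,4,1] (faults so far: 7)
  LRU total faults: 7
--- Optimal ---
  step 0: ref 1 -> FAULT, frames=[1,-,-] (faults so far: 1)
  step 1: ref 3 -> FAULT, frames=[1,3,-] (faults so far: 2)
  step 2: ref 4 -> FAULT, frames=[1,3,4] (faults so far: 3)
  step 3: ref 3 -> HIT, frames=[1,3,4] (faults so far: 3)
  step 4: ref 2 -> FAULT, evict 4, frames=[1,3,2] (faults so far: 4)
  step 5: ref 3 -> HIT, frames=[1,3,2] (faults so far: 4)
  step 6: ref 1 -> HIT, frames=[1,3,2] (faults so far: 4)
  step 7: ref 2 -> HIT, frames=[1,3,2] (faults so far: 4)
  step 8: ref 4 -> FAULT, evict 3, frames=[1,4,2] (faults so far: 5)
  step 9: ref 2 -> HIT, frames=[1,4,2] (faults so far: 5)
  step 10: ref 1 -> HIT, frames=[1,4,2] (faults so far: 5)
  step 11: ref 4 -> HIT, frames=[1,4,2] (faults so far: 5)
  step 12: ref 3 -> FAULT, evict 1, frames=[3,4,2] (faults so far: 6)
  Optimal total faults: 6

Answer: 6 7 6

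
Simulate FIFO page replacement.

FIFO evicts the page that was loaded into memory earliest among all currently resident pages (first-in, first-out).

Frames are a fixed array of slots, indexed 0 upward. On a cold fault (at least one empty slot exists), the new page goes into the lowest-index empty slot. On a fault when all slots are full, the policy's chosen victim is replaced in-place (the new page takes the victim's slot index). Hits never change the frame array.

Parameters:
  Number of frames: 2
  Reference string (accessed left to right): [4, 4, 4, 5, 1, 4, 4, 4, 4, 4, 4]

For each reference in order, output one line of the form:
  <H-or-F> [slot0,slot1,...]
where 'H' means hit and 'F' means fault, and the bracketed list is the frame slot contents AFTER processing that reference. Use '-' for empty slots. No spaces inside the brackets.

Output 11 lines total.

F [4,-]
H [4,-]
H [4,-]
F [4,5]
F [1,5]
F [1,4]
H [1,4]
H [1,4]
H [1,4]
H [1,4]
H [1,4]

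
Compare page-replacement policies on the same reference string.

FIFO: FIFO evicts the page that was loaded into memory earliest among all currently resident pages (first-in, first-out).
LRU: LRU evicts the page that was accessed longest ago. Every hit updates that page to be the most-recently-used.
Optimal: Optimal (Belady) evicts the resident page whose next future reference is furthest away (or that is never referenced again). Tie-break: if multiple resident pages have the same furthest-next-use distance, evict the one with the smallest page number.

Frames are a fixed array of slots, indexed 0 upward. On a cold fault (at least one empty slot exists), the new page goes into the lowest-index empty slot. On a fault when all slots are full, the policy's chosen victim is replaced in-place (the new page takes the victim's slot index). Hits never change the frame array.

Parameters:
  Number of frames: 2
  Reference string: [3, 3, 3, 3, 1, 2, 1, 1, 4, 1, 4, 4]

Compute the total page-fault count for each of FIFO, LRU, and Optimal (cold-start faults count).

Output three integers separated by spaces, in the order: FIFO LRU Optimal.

--- FIFO ---
  step 0: ref 3 -> FAULT, frames=[3,-] (faults so far: 1)
  step 1: ref 3 -> HIT, frames=[3,-] (faults so far: 1)
  step 2: ref 3 -> HIT, frames=[3,-] (faults so far: 1)
  step 3: ref 3 -> HIT, frames=[3,-] (faults so far: 1)
  step 4: ref 1 -> FAULT, frames=[3,1] (faults so far: 2)
  step 5: ref 2 -> FAULT, evict 3, frames=[2,1] (faults so far: 3)
  step 6: ref 1 -> HIT, frames=[2,1] (faults so far: 3)
  step 7: ref 1 -> HIT, frames=[2,1] (faults so far: 3)
  step 8: ref 4 -> FAULT, evict 1, frames=[2,4] (faults so far: 4)
  step 9: ref 1 -> FAULT, evict 2, frames=[1,4] (faults so far: 5)
  step 10: ref 4 -> HIT, frames=[1,4] (faults so far: 5)
  step 11: ref 4 -> HIT, frames=[1,4] (faults so far: 5)
  FIFO total faults: 5
--- LRU ---
  step 0: ref 3 -> FAULT, frames=[3,-] (faults so far: 1)
  step 1: ref 3 -> HIT, frames=[3,-] (faults so far: 1)
  step 2: ref 3 -> HIT, frames=[3,-] (faults so far: 1)
  step 3: ref 3 -> HIT, frames=[3,-] (faults so far: 1)
  step 4: ref 1 -> FAULT, frames=[3,1] (faults so far: 2)
  step 5: ref 2 -> FAULT, evict 3, frames=[2,1] (faults so far: 3)
  step 6: ref 1 -> HIT, frames=[2,1] (faults so far: 3)
  step 7: ref 1 -> HIT, frames=[2,1] (faults so far: 3)
  step 8: ref 4 -> FAULT, evict 2, frames=[4,1] (faults so far: 4)
  step 9: ref 1 -> HIT, frames=[4,1] (faults so far: 4)
  step 10: ref 4 -> HIT, frames=[4,1] (faults so far: 4)
  step 11: ref 4 -> HIT, frames=[4,1] (faults so far: 4)
  LRU total faults: 4
--- Optimal ---
  step 0: ref 3 -> FAULT, frames=[3,-] (faults so far: 1)
  step 1: ref 3 -> HIT, frames=[3,-] (faults so far: 1)
  step 2: ref 3 -> HIT, frames=[3,-] (faults so far: 1)
  step 3: ref 3 -> HIT, frames=[3,-] (faults so far: 1)
  step 4: ref 1 -> FAULT, frames=[3,1] (faults so far: 2)
  step 5: ref 2 -> FAULT, evict 3, frames=[2,1] (faults so far: 3)
  step 6: ref 1 -> HIT, frames=[2,1] (faults so far: 3)
  step 7: ref 1 -> HIT, frames=[2,1] (faults so far: 3)
  step 8: ref 4 -> FAULT, evict 2, frames=[4,1] (faults so far: 4)
  step 9: ref 1 -> HIT, frames=[4,1] (faults so far: 4)
  step 10: ref 4 -> HIT, frames=[4,1] (faults so far: 4)
  step 11: ref 4 -> HIT, frames=[4,1] (faults so far: 4)
  Optimal total faults: 4

Answer: 5 4 4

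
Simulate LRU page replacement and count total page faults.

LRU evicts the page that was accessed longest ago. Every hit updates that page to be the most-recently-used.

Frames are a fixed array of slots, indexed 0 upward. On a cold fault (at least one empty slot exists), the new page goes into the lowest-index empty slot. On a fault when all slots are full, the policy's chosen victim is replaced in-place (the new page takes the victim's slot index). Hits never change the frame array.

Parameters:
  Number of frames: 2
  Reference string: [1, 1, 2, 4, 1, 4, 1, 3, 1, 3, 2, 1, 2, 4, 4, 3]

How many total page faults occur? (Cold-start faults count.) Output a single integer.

Answer: 9

Derivation:
Step 0: ref 1 → FAULT, frames=[1,-]
Step 1: ref 1 → HIT, frames=[1,-]
Step 2: ref 2 → FAULT, frames=[1,2]
Step 3: ref 4 → FAULT (evict 1), frames=[4,2]
Step 4: ref 1 → FAULT (evict 2), frames=[4,1]
Step 5: ref 4 → HIT, frames=[4,1]
Step 6: ref 1 → HIT, frames=[4,1]
Step 7: ref 3 → FAULT (evict 4), frames=[3,1]
Step 8: ref 1 → HIT, frames=[3,1]
Step 9: ref 3 → HIT, frames=[3,1]
Step 10: ref 2 → FAULT (evict 1), frames=[3,2]
Step 11: ref 1 → FAULT (evict 3), frames=[1,2]
Step 12: ref 2 → HIT, frames=[1,2]
Step 13: ref 4 → FAULT (evict 1), frames=[4,2]
Step 14: ref 4 → HIT, frames=[4,2]
Step 15: ref 3 → FAULT (evict 2), frames=[4,3]
Total faults: 9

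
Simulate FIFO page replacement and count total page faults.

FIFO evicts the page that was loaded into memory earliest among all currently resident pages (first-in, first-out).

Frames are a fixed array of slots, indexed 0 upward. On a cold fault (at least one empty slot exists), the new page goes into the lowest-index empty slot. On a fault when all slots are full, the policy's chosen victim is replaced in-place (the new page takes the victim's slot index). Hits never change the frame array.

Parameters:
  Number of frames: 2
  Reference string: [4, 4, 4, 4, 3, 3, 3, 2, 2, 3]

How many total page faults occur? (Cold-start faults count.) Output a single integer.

Answer: 3

Derivation:
Step 0: ref 4 → FAULT, frames=[4,-]
Step 1: ref 4 → HIT, frames=[4,-]
Step 2: ref 4 → HIT, frames=[4,-]
Step 3: ref 4 → HIT, frames=[4,-]
Step 4: ref 3 → FAULT, frames=[4,3]
Step 5: ref 3 → HIT, frames=[4,3]
Step 6: ref 3 → HIT, frames=[4,3]
Step 7: ref 2 → FAULT (evict 4), frames=[2,3]
Step 8: ref 2 → HIT, frames=[2,3]
Step 9: ref 3 → HIT, frames=[2,3]
Total faults: 3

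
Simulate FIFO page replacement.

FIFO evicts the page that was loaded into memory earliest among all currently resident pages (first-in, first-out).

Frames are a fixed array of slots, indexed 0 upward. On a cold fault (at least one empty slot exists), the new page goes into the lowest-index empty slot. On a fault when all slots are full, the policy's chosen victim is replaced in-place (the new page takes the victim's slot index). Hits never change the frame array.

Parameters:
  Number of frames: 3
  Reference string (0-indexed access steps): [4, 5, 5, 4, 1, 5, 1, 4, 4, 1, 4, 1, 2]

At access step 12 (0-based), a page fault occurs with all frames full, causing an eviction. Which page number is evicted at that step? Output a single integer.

Step 0: ref 4 -> FAULT, frames=[4,-,-]
Step 1: ref 5 -> FAULT, frames=[4,5,-]
Step 2: ref 5 -> HIT, frames=[4,5,-]
Step 3: ref 4 -> HIT, frames=[4,5,-]
Step 4: ref 1 -> FAULT, frames=[4,5,1]
Step 5: ref 5 -> HIT, frames=[4,5,1]
Step 6: ref 1 -> HIT, frames=[4,5,1]
Step 7: ref 4 -> HIT, frames=[4,5,1]
Step 8: ref 4 -> HIT, frames=[4,5,1]
Step 9: ref 1 -> HIT, frames=[4,5,1]
Step 10: ref 4 -> HIT, frames=[4,5,1]
Step 11: ref 1 -> HIT, frames=[4,5,1]
Step 12: ref 2 -> FAULT, evict 4, frames=[2,5,1]
At step 12: evicted page 4

Answer: 4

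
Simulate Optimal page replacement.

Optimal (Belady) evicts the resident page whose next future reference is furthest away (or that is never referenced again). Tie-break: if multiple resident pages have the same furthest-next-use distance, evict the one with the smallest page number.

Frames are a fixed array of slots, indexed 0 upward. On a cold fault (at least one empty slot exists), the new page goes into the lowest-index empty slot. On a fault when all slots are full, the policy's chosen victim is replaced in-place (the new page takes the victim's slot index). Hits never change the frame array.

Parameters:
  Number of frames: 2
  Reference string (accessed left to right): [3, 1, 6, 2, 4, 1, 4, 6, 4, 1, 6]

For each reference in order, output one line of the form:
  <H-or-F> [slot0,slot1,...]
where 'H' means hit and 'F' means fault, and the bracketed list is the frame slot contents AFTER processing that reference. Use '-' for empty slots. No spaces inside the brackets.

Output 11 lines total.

F [3,-]
F [3,1]
F [6,1]
F [2,1]
F [4,1]
H [4,1]
H [4,1]
F [4,6]
H [4,6]
F [1,6]
H [1,6]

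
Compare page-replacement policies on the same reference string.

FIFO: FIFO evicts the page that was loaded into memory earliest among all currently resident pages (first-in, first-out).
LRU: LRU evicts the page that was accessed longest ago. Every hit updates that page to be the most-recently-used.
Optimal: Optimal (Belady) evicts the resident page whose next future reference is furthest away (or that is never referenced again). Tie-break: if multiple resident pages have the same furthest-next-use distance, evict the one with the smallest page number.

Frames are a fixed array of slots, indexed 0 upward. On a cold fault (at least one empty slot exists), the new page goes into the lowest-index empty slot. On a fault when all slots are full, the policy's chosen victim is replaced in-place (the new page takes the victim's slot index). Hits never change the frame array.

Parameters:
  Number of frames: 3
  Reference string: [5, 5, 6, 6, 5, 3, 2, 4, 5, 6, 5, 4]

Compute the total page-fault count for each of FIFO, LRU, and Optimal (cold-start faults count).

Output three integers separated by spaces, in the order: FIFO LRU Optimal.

Answer: 7 7 5

Derivation:
--- FIFO ---
  step 0: ref 5 -> FAULT, frames=[5,-,-] (faults so far: 1)
  step 1: ref 5 -> HIT, frames=[5,-,-] (faults so far: 1)
  step 2: ref 6 -> FAULT, frames=[5,6,-] (faults so far: 2)
  step 3: ref 6 -> HIT, frames=[5,6,-] (faults so far: 2)
  step 4: ref 5 -> HIT, frames=[5,6,-] (faults so far: 2)
  step 5: ref 3 -> FAULT, frames=[5,6,3] (faults so far: 3)
  step 6: ref 2 -> FAULT, evict 5, frames=[2,6,3] (faults so far: 4)
  step 7: ref 4 -> FAULT, evict 6, frames=[2,4,3] (faults so far: 5)
  step 8: ref 5 -> FAULT, evict 3, frames=[2,4,5] (faults so far: 6)
  step 9: ref 6 -> FAULT, evict 2, frames=[6,4,5] (faults so far: 7)
  step 10: ref 5 -> HIT, frames=[6,4,5] (faults so far: 7)
  step 11: ref 4 -> HIT, frames=[6,4,5] (faults so far: 7)
  FIFO total faults: 7
--- LRU ---
  step 0: ref 5 -> FAULT, frames=[5,-,-] (faults so far: 1)
  step 1: ref 5 -> HIT, frames=[5,-,-] (faults so far: 1)
  step 2: ref 6 -> FAULT, frames=[5,6,-] (faults so far: 2)
  step 3: ref 6 -> HIT, frames=[5,6,-] (faults so far: 2)
  step 4: ref 5 -> HIT, frames=[5,6,-] (faults so far: 2)
  step 5: ref 3 -> FAULT, frames=[5,6,3] (faults so far: 3)
  step 6: ref 2 -> FAULT, evict 6, frames=[5,2,3] (faults so far: 4)
  step 7: ref 4 -> FAULT, evict 5, frames=[4,2,3] (faults so far: 5)
  step 8: ref 5 -> FAULT, evict 3, frames=[4,2,5] (faults so far: 6)
  step 9: ref 6 -> FAULT, evict 2, frames=[4,6,5] (faults so far: 7)
  step 10: ref 5 -> HIT, frames=[4,6,5] (faults so far: 7)
  step 11: ref 4 -> HIT, frames=[4,6,5] (faults so far: 7)
  LRU total faults: 7
--- Optimal ---
  step 0: ref 5 -> FAULT, frames=[5,-,-] (faults so far: 1)
  step 1: ref 5 -> HIT, frames=[5,-,-] (faults so far: 1)
  step 2: ref 6 -> FAULT, frames=[5,6,-] (faults so far: 2)
  step 3: ref 6 -> HIT, frames=[5,6,-] (faults so far: 2)
  step 4: ref 5 -> HIT, frames=[5,6,-] (faults so far: 2)
  step 5: ref 3 -> FAULT, frames=[5,6,3] (faults so far: 3)
  step 6: ref 2 -> FAULT, evict 3, frames=[5,6,2] (faults so far: 4)
  step 7: ref 4 -> FAULT, evict 2, frames=[5,6,4] (faults so far: 5)
  step 8: ref 5 -> HIT, frames=[5,6,4] (faults so far: 5)
  step 9: ref 6 -> HIT, frames=[5,6,4] (faults so far: 5)
  step 10: ref 5 -> HIT, frames=[5,6,4] (faults so far: 5)
  step 11: ref 4 -> HIT, frames=[5,6,4] (faults so far: 5)
  Optimal total faults: 5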